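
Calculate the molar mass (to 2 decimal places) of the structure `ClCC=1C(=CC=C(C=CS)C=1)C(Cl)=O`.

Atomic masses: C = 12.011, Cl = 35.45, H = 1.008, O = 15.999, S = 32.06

Molecular formula: C10H8Cl2OS.
M = 10×12.011 + 2×35.45 + 8×1.008 + 1×15.999 + 1×32.06 = 247.13 g/mol.

247.13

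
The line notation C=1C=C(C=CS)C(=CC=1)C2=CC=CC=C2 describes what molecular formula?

C14H12S

Heavy atoms from the SMILES: 14 C, 1 S.
Implicit hydrogens by atom environment:
  9 × C (aromatic): 1 H each → 9
  3 × C (aromatic): no H
  2 × C: 1 H each → 2
  1 × S: 1 H
  Total hydrogens = 12.
Molecular formula: C14H12S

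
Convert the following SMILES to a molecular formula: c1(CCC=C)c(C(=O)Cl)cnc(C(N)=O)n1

C10H10ClN3O2

Heavy atoms from the SMILES: 10 C, 1 Cl, 3 N, 2 O.
Implicit hydrogens by atom environment:
  3 × C: 2 H each → 6
  3 × C (aromatic): no H
  2 × C: no H
  2 × N (aromatic): no H
  2 × O: no H
  1 × C (aromatic): 1 H
  1 × C: 1 H
  1 × Cl: no H
  1 × N: 2 H
  Total hydrogens = 10.
Molecular formula: C10H10ClN3O2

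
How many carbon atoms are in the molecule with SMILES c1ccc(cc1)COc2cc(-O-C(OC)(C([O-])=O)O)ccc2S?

The symbol for carbon appears 16 times in the SMILES. Lowercase c denotes aromatic carbon and counts toward C.

16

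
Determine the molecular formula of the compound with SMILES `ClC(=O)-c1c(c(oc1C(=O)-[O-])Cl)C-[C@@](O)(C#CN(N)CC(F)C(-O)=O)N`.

C13H11Cl2FN3O7-

Heavy atoms from the SMILES: 13 C, 2 Cl, 1 F, 3 N, 7 O.
Implicit hydrogens by atom environment:
  6 × C: no H
  4 × C (aromatic): no H
  3 × O: no H
  2 × C: 2 H each → 4
  2 × Cl: no H
  2 × N: 2 H each → 4
  2 × O: 1 H each → 2
  1 × C: 1 H
  1 × F: no H
  1 × N: no H
  1 × O (aromatic): no H
  1 × O (charge -1): no H
  Total hydrogens = 11.
Net charge -1.
Molecular formula: C13H11Cl2FN3O7-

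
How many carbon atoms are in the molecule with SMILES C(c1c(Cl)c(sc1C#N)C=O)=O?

The symbol for carbon appears 7 times in the SMILES. Lowercase c denotes aromatic carbon and counts toward C.

7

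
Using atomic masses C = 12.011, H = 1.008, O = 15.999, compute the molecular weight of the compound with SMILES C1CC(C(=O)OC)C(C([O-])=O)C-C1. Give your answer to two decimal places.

Molecular formula: C9H13O4-.
M = 9×12.011 + 13×1.008 + 4×15.999 = 185.20 g/mol.

185.20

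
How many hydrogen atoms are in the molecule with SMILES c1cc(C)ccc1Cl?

7

Hydrogens are implicit in SMILES; fill each atom to its normal valence:
  4 × C (aromatic): 1 H each → 4
  2 × C (aromatic): no H
  1 × C: 3 H
  1 × Cl: no H
  Total hydrogens = 7.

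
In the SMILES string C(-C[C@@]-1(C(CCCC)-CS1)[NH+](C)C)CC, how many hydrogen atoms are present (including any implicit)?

28

Hydrogens are implicit in SMILES; fill each atom to its normal valence:
  7 × C: 2 H each → 14
  4 × C: 3 H each → 12
  1 × C: 1 H
  1 × C: no H
  1 × N (charge +1): 1 H
  1 × S: no H
  Total hydrogens = 28.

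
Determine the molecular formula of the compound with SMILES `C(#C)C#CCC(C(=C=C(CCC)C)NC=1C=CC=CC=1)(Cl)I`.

C19H19ClIN

Heavy atoms from the SMILES: 19 C, 1 Cl, 1 I, 1 N.
Implicit hydrogens by atom environment:
  7 × C: no H
  5 × C (aromatic): 1 H each → 5
  3 × C: 2 H each → 6
  2 × C: 3 H each → 6
  1 × C: 1 H
  1 × C (aromatic): no H
  1 × Cl: no H
  1 × I: no H
  1 × N: 1 H
  Total hydrogens = 19.
Molecular formula: C19H19ClIN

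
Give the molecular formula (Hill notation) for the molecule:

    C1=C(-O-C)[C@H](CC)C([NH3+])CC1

Heavy atoms from the SMILES: 9 C, 1 N, 1 O.
Implicit hydrogens by atom environment:
  3 × C: 2 H each → 6
  3 × C: 1 H each → 3
  2 × C: 3 H each → 6
  1 × C: no H
  1 × N (charge +1): 3 H
  1 × O: no H
  Total hydrogens = 18.
Net charge +1.
Molecular formula: C9H18NO+

C9H18NO+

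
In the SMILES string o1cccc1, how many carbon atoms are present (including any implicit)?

4

The symbol for carbon appears 4 times in the SMILES. Lowercase c denotes aromatic carbon and counts toward C.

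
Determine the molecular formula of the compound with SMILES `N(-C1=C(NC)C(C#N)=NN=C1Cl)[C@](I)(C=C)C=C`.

C11H11ClIN5

Heavy atoms from the SMILES: 11 C, 1 Cl, 1 I, 5 N.
Implicit hydrogens by atom environment:
  4 × C (aromatic): no H
  2 × C: 2 H each → 4
  2 × C: 1 H each → 2
  2 × C: no H
  2 × N: 1 H each → 2
  2 × N (aromatic): no H
  1 × C: 3 H
  1 × Cl: no H
  1 × I: no H
  1 × N: no H
  Total hydrogens = 11.
Molecular formula: C11H11ClIN5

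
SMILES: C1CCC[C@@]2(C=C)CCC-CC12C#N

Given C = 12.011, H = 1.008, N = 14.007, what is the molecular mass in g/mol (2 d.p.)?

Molecular formula: C13H19N.
M = 13×12.011 + 19×1.008 + 1×14.007 = 189.30 g/mol.

189.30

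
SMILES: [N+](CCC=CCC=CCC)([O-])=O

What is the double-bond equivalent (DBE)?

3

Molecular formula from the SMILES: C9H15NO2.
DoU = (2C + 2 + N − H − X)/2 = (2·9 + 2 + 1 − 15 − 0)/2 = 6/2 = 3.
(Structurally: 0 ring(s) + 3 π bond(s) = 3.)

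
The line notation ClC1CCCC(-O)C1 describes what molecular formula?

C6H11ClO

Heavy atoms from the SMILES: 6 C, 1 Cl, 1 O.
Implicit hydrogens by atom environment:
  4 × C: 2 H each → 8
  2 × C: 1 H each → 2
  1 × Cl: no H
  1 × O: 1 H
  Total hydrogens = 11.
Molecular formula: C6H11ClO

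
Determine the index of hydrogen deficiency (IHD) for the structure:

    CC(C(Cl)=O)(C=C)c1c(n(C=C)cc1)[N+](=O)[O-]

7

Molecular formula from the SMILES: C11H11ClN2O3.
DoU = (2C + 2 + N − H − X)/2 = (2·11 + 2 + 2 − 11 − 1)/2 = 14/2 = 7.
(Structurally: 1 ring(s) + 6 π bond(s) = 7.)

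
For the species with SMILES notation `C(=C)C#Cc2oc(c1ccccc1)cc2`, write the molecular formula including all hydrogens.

Heavy atoms from the SMILES: 14 C, 1 O.
Implicit hydrogens by atom environment:
  7 × C (aromatic): 1 H each → 7
  3 × C (aromatic): no H
  2 × C: no H
  1 × C: 2 H
  1 × C: 1 H
  1 × O (aromatic): no H
  Total hydrogens = 10.
Molecular formula: C14H10O

C14H10O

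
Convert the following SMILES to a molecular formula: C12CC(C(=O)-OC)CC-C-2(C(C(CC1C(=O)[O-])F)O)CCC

Heavy atoms from the SMILES: 16 C, 1 F, 5 O.
Implicit hydrogens by atom environment:
  6 × C: 2 H each → 12
  5 × C: 1 H each → 5
  3 × C: no H
  3 × O: no H
  2 × C: 3 H each → 6
  1 × F: no H
  1 × O: 1 H
  1 × O (charge -1): no H
  Total hydrogens = 24.
Net charge -1.
Molecular formula: C16H24FO5-

C16H24FO5-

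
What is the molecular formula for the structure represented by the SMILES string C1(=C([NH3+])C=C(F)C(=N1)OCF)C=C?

C8H9F2N2O+

Heavy atoms from the SMILES: 8 C, 2 F, 2 N, 1 O.
Implicit hydrogens by atom environment:
  4 × C (aromatic): no H
  2 × C: 2 H each → 4
  2 × F: no H
  1 × C (aromatic): 1 H
  1 × C: 1 H
  1 × N (charge +1): 3 H
  1 × N (aromatic): no H
  1 × O: no H
  Total hydrogens = 9.
Net charge +1.
Molecular formula: C8H9F2N2O+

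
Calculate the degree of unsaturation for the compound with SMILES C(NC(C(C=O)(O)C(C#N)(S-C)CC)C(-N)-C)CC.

3

Molecular formula from the SMILES: C13H25N3O2S.
DoU = (2C + 2 + N − H − X)/2 = (2·13 + 2 + 3 − 25 − 0)/2 = 6/2 = 3.
(Structurally: 0 ring(s) + 3 π bond(s) = 3.)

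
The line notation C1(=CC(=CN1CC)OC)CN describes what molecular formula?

C8H14N2O

Heavy atoms from the SMILES: 8 C, 2 N, 1 O.
Implicit hydrogens by atom environment:
  2 × C: 3 H each → 6
  2 × C: 2 H each → 4
  2 × C (aromatic): 1 H each → 2
  2 × C (aromatic): no H
  1 × N: 2 H
  1 × N (aromatic): no H
  1 × O: no H
  Total hydrogens = 14.
Molecular formula: C8H14N2O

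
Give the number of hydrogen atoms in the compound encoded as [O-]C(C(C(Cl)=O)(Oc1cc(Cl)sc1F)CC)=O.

Hydrogens are implicit in SMILES; fill each atom to its normal valence:
  3 × C (aromatic): no H
  3 × C: no H
  3 × O: no H
  2 × Cl: no H
  1 × C: 3 H
  1 × C: 2 H
  1 × C (aromatic): 1 H
  1 × F: no H
  1 × O (charge -1): no H
  1 × S (aromatic): no H
  Total hydrogens = 6.

6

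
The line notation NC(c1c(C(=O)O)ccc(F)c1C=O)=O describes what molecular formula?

Heavy atoms from the SMILES: 9 C, 1 F, 1 N, 4 O.
Implicit hydrogens by atom environment:
  4 × C (aromatic): no H
  3 × O: no H
  2 × C (aromatic): 1 H each → 2
  2 × C: no H
  1 × C: 1 H
  1 × F: no H
  1 × N: 2 H
  1 × O: 1 H
  Total hydrogens = 6.
Molecular formula: C9H6FNO4

C9H6FNO4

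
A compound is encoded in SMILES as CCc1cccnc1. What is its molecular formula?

Heavy atoms from the SMILES: 7 C, 1 N.
Implicit hydrogens by atom environment:
  4 × C (aromatic): 1 H each → 4
  1 × C: 3 H
  1 × C: 2 H
  1 × C (aromatic): no H
  1 × N (aromatic): no H
  Total hydrogens = 9.
Molecular formula: C7H9N

C7H9N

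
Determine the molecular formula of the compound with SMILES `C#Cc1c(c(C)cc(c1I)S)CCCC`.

Heavy atoms from the SMILES: 13 C, 1 I, 1 S.
Implicit hydrogens by atom environment:
  5 × C (aromatic): no H
  3 × C: 2 H each → 6
  2 × C: 3 H each → 6
  1 × C (aromatic): 1 H
  1 × C: 1 H
  1 × C: no H
  1 × I: no H
  1 × S: 1 H
  Total hydrogens = 15.
Molecular formula: C13H15IS

C13H15IS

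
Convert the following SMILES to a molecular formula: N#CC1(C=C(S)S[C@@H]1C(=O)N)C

Heavy atoms from the SMILES: 7 C, 2 N, 1 O, 2 S.
Implicit hydrogens by atom environment:
  4 × C: no H
  2 × C: 1 H each → 2
  1 × C: 3 H
  1 × N: 2 H
  1 × N: no H
  1 × O: no H
  1 × S: 1 H
  1 × S: no H
  Total hydrogens = 8.
Molecular formula: C7H8N2OS2

C7H8N2OS2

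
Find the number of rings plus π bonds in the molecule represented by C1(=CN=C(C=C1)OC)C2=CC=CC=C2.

8

Molecular formula from the SMILES: C12H11NO.
DoU = (2C + 2 + N − H − X)/2 = (2·12 + 2 + 1 − 11 − 0)/2 = 16/2 = 8.
(Structurally: 2 ring(s) + 6 π bond(s) = 8.)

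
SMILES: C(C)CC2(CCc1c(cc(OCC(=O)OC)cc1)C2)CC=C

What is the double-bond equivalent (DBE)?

Molecular formula from the SMILES: C19H26O3.
DoU = (2C + 2 + N − H − X)/2 = (2·19 + 2 + 0 − 26 − 0)/2 = 14/2 = 7.
(Structurally: 2 ring(s) + 5 π bond(s) = 7.)

7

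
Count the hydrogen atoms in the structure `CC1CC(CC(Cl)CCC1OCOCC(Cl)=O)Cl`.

19

Hydrogens are implicit in SMILES; fill each atom to its normal valence:
  6 × C: 2 H each → 12
  4 × C: 1 H each → 4
  3 × Cl: no H
  3 × O: no H
  1 × C: 3 H
  1 × C: no H
  Total hydrogens = 19.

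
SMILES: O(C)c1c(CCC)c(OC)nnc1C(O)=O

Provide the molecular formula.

Heavy atoms from the SMILES: 10 C, 2 N, 4 O.
Implicit hydrogens by atom environment:
  4 × C (aromatic): no H
  3 × C: 3 H each → 9
  3 × O: no H
  2 × C: 2 H each → 4
  2 × N (aromatic): no H
  1 × C: no H
  1 × O: 1 H
  Total hydrogens = 14.
Molecular formula: C10H14N2O4

C10H14N2O4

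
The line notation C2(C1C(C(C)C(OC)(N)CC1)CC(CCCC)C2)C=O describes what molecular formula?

C17H31NO2

Heavy atoms from the SMILES: 17 C, 1 N, 2 O.
Implicit hydrogens by atom environment:
  7 × C: 2 H each → 14
  6 × C: 1 H each → 6
  3 × C: 3 H each → 9
  2 × O: no H
  1 × C: no H
  1 × N: 2 H
  Total hydrogens = 31.
Molecular formula: C17H31NO2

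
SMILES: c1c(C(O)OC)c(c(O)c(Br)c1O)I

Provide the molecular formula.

Heavy atoms from the SMILES: 1 Br, 8 C, 1 I, 4 O.
Implicit hydrogens by atom environment:
  5 × C (aromatic): no H
  3 × O: 1 H each → 3
  1 × Br: no H
  1 × C: 3 H
  1 × C (aromatic): 1 H
  1 × C: 1 H
  1 × I: no H
  1 × O: no H
  Total hydrogens = 8.
Molecular formula: C8H8BrIO4

C8H8BrIO4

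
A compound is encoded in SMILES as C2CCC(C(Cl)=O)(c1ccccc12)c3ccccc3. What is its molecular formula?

C17H15ClO

Heavy atoms from the SMILES: 17 C, 1 Cl, 1 O.
Implicit hydrogens by atom environment:
  9 × C (aromatic): 1 H each → 9
  3 × C: 2 H each → 6
  3 × C (aromatic): no H
  2 × C: no H
  1 × Cl: no H
  1 × O: no H
  Total hydrogens = 15.
Molecular formula: C17H15ClO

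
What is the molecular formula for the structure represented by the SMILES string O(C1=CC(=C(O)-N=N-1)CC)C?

Heavy atoms from the SMILES: 7 C, 2 N, 2 O.
Implicit hydrogens by atom environment:
  3 × C (aromatic): no H
  2 × C: 3 H each → 6
  2 × N (aromatic): no H
  1 × C: 2 H
  1 × C (aromatic): 1 H
  1 × O: 1 H
  1 × O: no H
  Total hydrogens = 10.
Molecular formula: C7H10N2O2

C7H10N2O2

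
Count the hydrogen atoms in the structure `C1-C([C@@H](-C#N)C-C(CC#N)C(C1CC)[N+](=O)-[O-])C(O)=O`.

17

Hydrogens are implicit in SMILES; fill each atom to its normal valence:
  5 × C: 1 H each → 5
  4 × C: 2 H each → 8
  3 × C: no H
  2 × N: no H
  2 × O: no H
  1 × C: 3 H
  1 × N (charge +1): no H
  1 × O: 1 H
  1 × O (charge -1): no H
  Total hydrogens = 17.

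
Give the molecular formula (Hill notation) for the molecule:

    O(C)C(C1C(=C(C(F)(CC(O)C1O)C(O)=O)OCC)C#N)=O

Heavy atoms from the SMILES: 13 C, 1 F, 1 N, 7 O.
Implicit hydrogens by atom environment:
  6 × C: no H
  4 × O: no H
  3 × C: 1 H each → 3
  3 × O: 1 H each → 3
  2 × C: 3 H each → 6
  2 × C: 2 H each → 4
  1 × F: no H
  1 × N: no H
  Total hydrogens = 16.
Molecular formula: C13H16FNO7

C13H16FNO7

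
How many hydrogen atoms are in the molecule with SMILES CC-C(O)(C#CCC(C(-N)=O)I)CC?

Hydrogens are implicit in SMILES; fill each atom to its normal valence:
  4 × C: no H
  3 × C: 2 H each → 6
  2 × C: 3 H each → 6
  1 × C: 1 H
  1 × I: no H
  1 × N: 2 H
  1 × O: 1 H
  1 × O: no H
  Total hydrogens = 16.

16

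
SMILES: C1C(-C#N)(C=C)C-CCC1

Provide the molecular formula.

C9H13N

Heavy atoms from the SMILES: 9 C, 1 N.
Implicit hydrogens by atom environment:
  6 × C: 2 H each → 12
  2 × C: no H
  1 × C: 1 H
  1 × N: no H
  Total hydrogens = 13.
Molecular formula: C9H13N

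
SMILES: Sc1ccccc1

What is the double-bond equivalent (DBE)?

Molecular formula from the SMILES: C6H6S.
DoU = (2C + 2 + N − H − X)/2 = (2·6 + 2 + 0 − 6 − 0)/2 = 8/2 = 4.
(Structurally: 1 ring(s) + 3 π bond(s) = 4.)

4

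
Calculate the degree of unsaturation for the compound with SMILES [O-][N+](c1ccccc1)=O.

Molecular formula from the SMILES: C6H5NO2.
DoU = (2C + 2 + N − H − X)/2 = (2·6 + 2 + 1 − 5 − 0)/2 = 10/2 = 5.
(Structurally: 1 ring(s) + 4 π bond(s) = 5.)

5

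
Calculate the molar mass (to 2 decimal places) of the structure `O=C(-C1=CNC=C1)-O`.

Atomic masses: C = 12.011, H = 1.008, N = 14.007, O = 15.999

111.10

Molecular formula: C5H5NO2.
M = 5×12.011 + 5×1.008 + 1×14.007 + 2×15.999 = 111.10 g/mol.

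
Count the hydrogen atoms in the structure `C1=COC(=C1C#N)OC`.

Hydrogens are implicit in SMILES; fill each atom to its normal valence:
  2 × C (aromatic): 1 H each → 2
  2 × C (aromatic): no H
  1 × C: 3 H
  1 × C: no H
  1 × N: no H
  1 × O (aromatic): no H
  1 × O: no H
  Total hydrogens = 5.

5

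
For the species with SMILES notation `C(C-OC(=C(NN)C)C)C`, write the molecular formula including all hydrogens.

Heavy atoms from the SMILES: 7 C, 2 N, 1 O.
Implicit hydrogens by atom environment:
  3 × C: 3 H each → 9
  2 × C: 2 H each → 4
  2 × C: no H
  1 × N: 2 H
  1 × N: 1 H
  1 × O: no H
  Total hydrogens = 16.
Molecular formula: C7H16N2O

C7H16N2O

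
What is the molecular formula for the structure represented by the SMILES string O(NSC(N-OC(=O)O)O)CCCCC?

Heavy atoms from the SMILES: 7 C, 2 N, 5 O, 1 S.
Implicit hydrogens by atom environment:
  4 × C: 2 H each → 8
  3 × O: no H
  2 × N: 1 H each → 2
  2 × O: 1 H each → 2
  1 × C: 3 H
  1 × C: 1 H
  1 × C: no H
  1 × S: no H
  Total hydrogens = 16.
Molecular formula: C7H16N2O5S

C7H16N2O5S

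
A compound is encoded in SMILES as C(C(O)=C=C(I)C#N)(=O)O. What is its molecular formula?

Heavy atoms from the SMILES: 5 C, 1 I, 1 N, 3 O.
Implicit hydrogens by atom environment:
  5 × C: no H
  2 × O: 1 H each → 2
  1 × I: no H
  1 × N: no H
  1 × O: no H
  Total hydrogens = 2.
Molecular formula: C5H2INO3

C5H2INO3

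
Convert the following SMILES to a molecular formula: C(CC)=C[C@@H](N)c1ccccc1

Heavy atoms from the SMILES: 11 C, 1 N.
Implicit hydrogens by atom environment:
  5 × C (aromatic): 1 H each → 5
  3 × C: 1 H each → 3
  1 × C: 3 H
  1 × C: 2 H
  1 × C (aromatic): no H
  1 × N: 2 H
  Total hydrogens = 15.
Molecular formula: C11H15N

C11H15N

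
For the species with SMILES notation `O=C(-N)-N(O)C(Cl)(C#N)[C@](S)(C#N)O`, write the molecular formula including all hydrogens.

Heavy atoms from the SMILES: 5 C, 1 Cl, 4 N, 3 O, 1 S.
Implicit hydrogens by atom environment:
  5 × C: no H
  3 × N: no H
  2 × O: 1 H each → 2
  1 × Cl: no H
  1 × N: 2 H
  1 × O: no H
  1 × S: 1 H
  Total hydrogens = 5.
Molecular formula: C5H5ClN4O3S

C5H5ClN4O3S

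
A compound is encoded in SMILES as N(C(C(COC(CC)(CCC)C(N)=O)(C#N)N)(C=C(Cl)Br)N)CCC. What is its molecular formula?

C16H29BrClN5O2

Heavy atoms from the SMILES: 1 Br, 16 C, 1 Cl, 5 N, 2 O.
Implicit hydrogens by atom environment:
  6 × C: 2 H each → 12
  6 × C: no H
  3 × C: 3 H each → 9
  3 × N: 2 H each → 6
  2 × O: no H
  1 × Br: no H
  1 × C: 1 H
  1 × Cl: no H
  1 × N: 1 H
  1 × N: no H
  Total hydrogens = 29.
Molecular formula: C16H29BrClN5O2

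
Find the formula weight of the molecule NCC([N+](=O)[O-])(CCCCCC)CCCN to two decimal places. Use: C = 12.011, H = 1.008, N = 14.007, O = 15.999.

Molecular formula: C11H25N3O2.
M = 11×12.011 + 25×1.008 + 3×14.007 + 2×15.999 = 231.34 g/mol.

231.34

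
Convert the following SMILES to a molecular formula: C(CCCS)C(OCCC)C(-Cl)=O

Heavy atoms from the SMILES: 9 C, 1 Cl, 2 O, 1 S.
Implicit hydrogens by atom environment:
  6 × C: 2 H each → 12
  2 × O: no H
  1 × C: 3 H
  1 × C: 1 H
  1 × C: no H
  1 × Cl: no H
  1 × S: 1 H
  Total hydrogens = 17.
Molecular formula: C9H17ClO2S

C9H17ClO2S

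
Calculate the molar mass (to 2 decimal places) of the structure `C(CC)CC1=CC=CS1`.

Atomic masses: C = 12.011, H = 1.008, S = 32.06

Molecular formula: C8H12S.
M = 8×12.011 + 12×1.008 + 1×32.06 = 140.24 g/mol.

140.24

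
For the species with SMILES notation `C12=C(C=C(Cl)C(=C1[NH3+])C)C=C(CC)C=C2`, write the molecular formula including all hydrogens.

Heavy atoms from the SMILES: 13 C, 1 Cl, 1 N.
Implicit hydrogens by atom environment:
  6 × C (aromatic): no H
  4 × C (aromatic): 1 H each → 4
  2 × C: 3 H each → 6
  1 × C: 2 H
  1 × Cl: no H
  1 × N (charge +1): 3 H
  Total hydrogens = 15.
Net charge +1.
Molecular formula: C13H15ClN+

C13H15ClN+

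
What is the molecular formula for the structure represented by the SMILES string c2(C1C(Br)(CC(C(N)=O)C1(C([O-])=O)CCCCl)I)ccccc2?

C16H17BrClINO3-

Heavy atoms from the SMILES: 1 Br, 16 C, 1 Cl, 1 I, 1 N, 3 O.
Implicit hydrogens by atom environment:
  5 × C (aromatic): 1 H each → 5
  4 × C: 2 H each → 8
  4 × C: no H
  2 × C: 1 H each → 2
  2 × O: no H
  1 × Br: no H
  1 × C (aromatic): no H
  1 × Cl: no H
  1 × I: no H
  1 × N: 2 H
  1 × O (charge -1): no H
  Total hydrogens = 17.
Net charge -1.
Molecular formula: C16H17BrClINO3-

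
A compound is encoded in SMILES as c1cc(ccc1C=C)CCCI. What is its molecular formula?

C11H13I

Heavy atoms from the SMILES: 11 C, 1 I.
Implicit hydrogens by atom environment:
  4 × C: 2 H each → 8
  4 × C (aromatic): 1 H each → 4
  2 × C (aromatic): no H
  1 × C: 1 H
  1 × I: no H
  Total hydrogens = 13.
Molecular formula: C11H13I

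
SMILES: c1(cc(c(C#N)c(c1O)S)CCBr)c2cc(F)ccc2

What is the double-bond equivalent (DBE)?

10

Molecular formula from the SMILES: C15H11BrFNOS.
DoU = (2C + 2 + N − H − X)/2 = (2·15 + 2 + 1 − 11 − 2)/2 = 20/2 = 10.
(Structurally: 2 ring(s) + 8 π bond(s) = 10.)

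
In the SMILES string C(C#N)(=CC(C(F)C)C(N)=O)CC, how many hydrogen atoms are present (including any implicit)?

Hydrogens are implicit in SMILES; fill each atom to its normal valence:
  3 × C: 1 H each → 3
  3 × C: no H
  2 × C: 3 H each → 6
  1 × C: 2 H
  1 × F: no H
  1 × N: 2 H
  1 × N: no H
  1 × O: no H
  Total hydrogens = 13.

13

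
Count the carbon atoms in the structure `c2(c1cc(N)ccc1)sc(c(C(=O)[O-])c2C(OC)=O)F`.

The symbol for carbon appears 13 times in the SMILES. Lowercase c denotes aromatic carbon and counts toward C.

13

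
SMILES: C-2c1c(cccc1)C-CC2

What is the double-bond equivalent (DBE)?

Molecular formula from the SMILES: C10H12.
DoU = (2C + 2 + N − H − X)/2 = (2·10 + 2 + 0 − 12 − 0)/2 = 10/2 = 5.
(Structurally: 2 ring(s) + 3 π bond(s) = 5.)

5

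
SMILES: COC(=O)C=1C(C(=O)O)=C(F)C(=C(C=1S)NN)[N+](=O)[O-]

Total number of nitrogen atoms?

The symbol for nitrogen appears 3 times in the SMILES.

3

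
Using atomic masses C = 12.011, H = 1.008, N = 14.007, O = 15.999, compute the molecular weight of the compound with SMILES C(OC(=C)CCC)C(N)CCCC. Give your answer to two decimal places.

Molecular formula: C11H23NO.
M = 11×12.011 + 23×1.008 + 1×14.007 + 1×15.999 = 185.31 g/mol.

185.31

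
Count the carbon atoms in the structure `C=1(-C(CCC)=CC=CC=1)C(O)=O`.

10

The symbol for carbon appears 10 times in the SMILES.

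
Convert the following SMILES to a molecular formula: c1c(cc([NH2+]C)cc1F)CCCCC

C12H19FN+

Heavy atoms from the SMILES: 12 C, 1 F, 1 N.
Implicit hydrogens by atom environment:
  4 × C: 2 H each → 8
  3 × C (aromatic): 1 H each → 3
  3 × C (aromatic): no H
  2 × C: 3 H each → 6
  1 × F: no H
  1 × N (charge +1): 2 H
  Total hydrogens = 19.
Net charge +1.
Molecular formula: C12H19FN+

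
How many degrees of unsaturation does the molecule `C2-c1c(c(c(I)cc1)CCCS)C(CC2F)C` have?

5

Molecular formula from the SMILES: C14H18FIS.
DoU = (2C + 2 + N − H − X)/2 = (2·14 + 2 + 0 − 18 − 2)/2 = 10/2 = 5.
(Structurally: 2 ring(s) + 3 π bond(s) = 5.)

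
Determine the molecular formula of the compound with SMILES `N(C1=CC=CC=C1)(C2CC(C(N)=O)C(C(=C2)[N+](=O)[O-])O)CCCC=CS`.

Heavy atoms from the SMILES: 18 C, 3 N, 4 O, 1 S.
Implicit hydrogens by atom environment:
  6 × C: 1 H each → 6
  5 × C (aromatic): 1 H each → 5
  4 × C: 2 H each → 8
  2 × C: no H
  2 × O: no H
  1 × C (aromatic): no H
  1 × N: 2 H
  1 × N: no H
  1 × N (charge +1): no H
  1 × O: 1 H
  1 × O (charge -1): no H
  1 × S: 1 H
  Total hydrogens = 23.
Molecular formula: C18H23N3O4S

C18H23N3O4S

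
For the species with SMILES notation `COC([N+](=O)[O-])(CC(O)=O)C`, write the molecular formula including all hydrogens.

Heavy atoms from the SMILES: 5 C, 1 N, 5 O.
Implicit hydrogens by atom environment:
  3 × O: no H
  2 × C: 3 H each → 6
  2 × C: no H
  1 × C: 2 H
  1 × N (charge +1): no H
  1 × O: 1 H
  1 × O (charge -1): no H
  Total hydrogens = 9.
Molecular formula: C5H9NO5

C5H9NO5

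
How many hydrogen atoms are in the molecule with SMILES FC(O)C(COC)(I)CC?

12

Hydrogens are implicit in SMILES; fill each atom to its normal valence:
  2 × C: 3 H each → 6
  2 × C: 2 H each → 4
  1 × C: 1 H
  1 × C: no H
  1 × F: no H
  1 × I: no H
  1 × O: 1 H
  1 × O: no H
  Total hydrogens = 12.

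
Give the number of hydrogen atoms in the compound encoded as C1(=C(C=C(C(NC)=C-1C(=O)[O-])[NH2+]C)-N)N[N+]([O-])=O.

13

Hydrogens are implicit in SMILES; fill each atom to its normal valence:
  5 × C (aromatic): no H
  2 × C: 3 H each → 6
  2 × N: 1 H each → 2
  2 × O: no H
  2 × O (charge -1): no H
  1 × C (aromatic): 1 H
  1 × C: no H
  1 × N: 2 H
  1 × N (charge +1): 2 H
  1 × N (charge +1): no H
  Total hydrogens = 13.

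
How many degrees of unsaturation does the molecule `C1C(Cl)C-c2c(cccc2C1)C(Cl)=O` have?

6

Molecular formula from the SMILES: C11H10Cl2O.
DoU = (2C + 2 + N − H − X)/2 = (2·11 + 2 + 0 − 10 − 2)/2 = 12/2 = 6.
(Structurally: 2 ring(s) + 4 π bond(s) = 6.)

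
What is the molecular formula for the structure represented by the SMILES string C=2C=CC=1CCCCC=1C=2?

C10H12

Heavy atoms from the SMILES: 10 C.
Implicit hydrogens by atom environment:
  4 × C: 2 H each → 8
  4 × C (aromatic): 1 H each → 4
  2 × C (aromatic): no H
  Total hydrogens = 12.
Molecular formula: C10H12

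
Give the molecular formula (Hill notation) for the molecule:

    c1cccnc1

C5H5N

Heavy atoms from the SMILES: 5 C, 1 N.
Implicit hydrogens by atom environment:
  5 × C (aromatic): 1 H each → 5
  1 × N (aromatic): no H
  Total hydrogens = 5.
Molecular formula: C5H5N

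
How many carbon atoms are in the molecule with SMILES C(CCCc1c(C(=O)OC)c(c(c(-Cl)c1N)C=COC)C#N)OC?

17

The symbol for carbon appears 17 times in the SMILES. Lowercase c denotes aromatic carbon and counts toward C.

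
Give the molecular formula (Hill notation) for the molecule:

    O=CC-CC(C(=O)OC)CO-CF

Heavy atoms from the SMILES: 8 C, 1 F, 4 O.
Implicit hydrogens by atom environment:
  4 × C: 2 H each → 8
  4 × O: no H
  2 × C: 1 H each → 2
  1 × C: 3 H
  1 × C: no H
  1 × F: no H
  Total hydrogens = 13.
Molecular formula: C8H13FO4

C8H13FO4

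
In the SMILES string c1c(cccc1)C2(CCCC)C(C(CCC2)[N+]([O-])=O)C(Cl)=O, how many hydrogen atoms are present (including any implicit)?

Hydrogens are implicit in SMILES; fill each atom to its normal valence:
  6 × C: 2 H each → 12
  5 × C (aromatic): 1 H each → 5
  2 × C: 1 H each → 2
  2 × C: no H
  2 × O: no H
  1 × C: 3 H
  1 × C (aromatic): no H
  1 × Cl: no H
  1 × N (charge +1): no H
  1 × O (charge -1): no H
  Total hydrogens = 22.

22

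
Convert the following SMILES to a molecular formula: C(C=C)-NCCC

C6H13N

Heavy atoms from the SMILES: 6 C, 1 N.
Implicit hydrogens by atom environment:
  4 × C: 2 H each → 8
  1 × C: 3 H
  1 × C: 1 H
  1 × N: 1 H
  Total hydrogens = 13.
Molecular formula: C6H13N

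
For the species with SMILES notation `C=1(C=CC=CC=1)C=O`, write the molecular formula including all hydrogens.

C7H6O

Heavy atoms from the SMILES: 7 C, 1 O.
Implicit hydrogens by atom environment:
  5 × C (aromatic): 1 H each → 5
  1 × C: 1 H
  1 × C (aromatic): no H
  1 × O: no H
  Total hydrogens = 6.
Molecular formula: C7H6O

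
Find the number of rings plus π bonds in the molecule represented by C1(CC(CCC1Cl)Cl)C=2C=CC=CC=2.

Molecular formula from the SMILES: C12H14Cl2.
DoU = (2C + 2 + N − H − X)/2 = (2·12 + 2 + 0 − 14 − 2)/2 = 10/2 = 5.
(Structurally: 2 ring(s) + 3 π bond(s) = 5.)

5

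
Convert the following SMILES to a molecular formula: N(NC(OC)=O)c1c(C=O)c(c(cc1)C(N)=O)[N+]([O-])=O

Heavy atoms from the SMILES: 10 C, 4 N, 6 O.
Implicit hydrogens by atom environment:
  5 × O: no H
  4 × C (aromatic): no H
  2 × C (aromatic): 1 H each → 2
  2 × C: no H
  2 × N: 1 H each → 2
  1 × C: 3 H
  1 × C: 1 H
  1 × N: 2 H
  1 × N (charge +1): no H
  1 × O (charge -1): no H
  Total hydrogens = 10.
Molecular formula: C10H10N4O6

C10H10N4O6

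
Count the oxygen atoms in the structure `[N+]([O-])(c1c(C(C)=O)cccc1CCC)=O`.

The symbol for oxygen appears 3 times in the SMILES.

3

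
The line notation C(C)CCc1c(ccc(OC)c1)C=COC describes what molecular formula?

Heavy atoms from the SMILES: 14 C, 2 O.
Implicit hydrogens by atom environment:
  3 × C: 3 H each → 9
  3 × C: 2 H each → 6
  3 × C (aromatic): 1 H each → 3
  3 × C (aromatic): no H
  2 × C: 1 H each → 2
  2 × O: no H
  Total hydrogens = 20.
Molecular formula: C14H20O2

C14H20O2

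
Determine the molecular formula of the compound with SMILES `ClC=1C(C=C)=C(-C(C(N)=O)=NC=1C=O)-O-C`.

C10H9ClN2O3

Heavy atoms from the SMILES: 10 C, 1 Cl, 2 N, 3 O.
Implicit hydrogens by atom environment:
  5 × C (aromatic): no H
  3 × O: no H
  2 × C: 1 H each → 2
  1 × C: 3 H
  1 × C: 2 H
  1 × C: no H
  1 × Cl: no H
  1 × N: 2 H
  1 × N (aromatic): no H
  Total hydrogens = 9.
Molecular formula: C10H9ClN2O3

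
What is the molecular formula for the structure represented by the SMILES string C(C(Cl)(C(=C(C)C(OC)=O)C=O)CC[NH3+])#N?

C10H14ClN2O3+

Heavy atoms from the SMILES: 10 C, 1 Cl, 2 N, 3 O.
Implicit hydrogens by atom environment:
  5 × C: no H
  3 × O: no H
  2 × C: 3 H each → 6
  2 × C: 2 H each → 4
  1 × C: 1 H
  1 × Cl: no H
  1 × N (charge +1): 3 H
  1 × N: no H
  Total hydrogens = 14.
Net charge +1.
Molecular formula: C10H14ClN2O3+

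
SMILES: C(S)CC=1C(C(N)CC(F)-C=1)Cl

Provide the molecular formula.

Heavy atoms from the SMILES: 8 C, 1 Cl, 1 F, 1 N, 1 S.
Implicit hydrogens by atom environment:
  4 × C: 1 H each → 4
  3 × C: 2 H each → 6
  1 × C: no H
  1 × Cl: no H
  1 × F: no H
  1 × N: 2 H
  1 × S: 1 H
  Total hydrogens = 13.
Molecular formula: C8H13ClFNS

C8H13ClFNS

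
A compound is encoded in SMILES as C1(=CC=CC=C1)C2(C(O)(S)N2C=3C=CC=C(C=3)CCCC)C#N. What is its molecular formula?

Heavy atoms from the SMILES: 19 C, 2 N, 1 O, 1 S.
Implicit hydrogens by atom environment:
  9 × C (aromatic): 1 H each → 9
  3 × C: 2 H each → 6
  3 × C: no H
  3 × C (aromatic): no H
  2 × N: no H
  1 × C: 3 H
  1 × O: 1 H
  1 × S: 1 H
  Total hydrogens = 20.
Molecular formula: C19H20N2OS

C19H20N2OS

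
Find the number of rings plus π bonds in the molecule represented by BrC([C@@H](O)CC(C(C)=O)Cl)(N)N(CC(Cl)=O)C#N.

Molecular formula from the SMILES: C9H12BrCl2N3O3.
DoU = (2C + 2 + N − H − X)/2 = (2·9 + 2 + 3 − 12 − 3)/2 = 8/2 = 4.
(Structurally: 0 ring(s) + 4 π bond(s) = 4.)

4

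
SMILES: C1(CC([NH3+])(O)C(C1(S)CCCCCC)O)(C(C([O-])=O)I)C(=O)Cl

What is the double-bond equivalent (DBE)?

Molecular formula from the SMILES: C14H23ClINO5S.
DoU = (2C + 2 + N − H − X)/2 = (2·14 + 2 + 1 − 23 − 2)/2 = 6/2 = 3.
(Structurally: 1 ring(s) + 2 π bond(s) = 3.)

3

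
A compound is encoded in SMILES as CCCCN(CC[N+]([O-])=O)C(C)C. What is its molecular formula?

C9H20N2O2

Heavy atoms from the SMILES: 9 C, 2 N, 2 O.
Implicit hydrogens by atom environment:
  5 × C: 2 H each → 10
  3 × C: 3 H each → 9
  1 × C: 1 H
  1 × N: no H
  1 × N (charge +1): no H
  1 × O: no H
  1 × O (charge -1): no H
  Total hydrogens = 20.
Molecular formula: C9H20N2O2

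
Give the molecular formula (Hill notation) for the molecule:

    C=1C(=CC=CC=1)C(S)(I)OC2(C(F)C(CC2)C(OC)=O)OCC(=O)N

Heavy atoms from the SMILES: 16 C, 1 F, 1 I, 1 N, 5 O, 1 S.
Implicit hydrogens by atom environment:
  5 × C (aromatic): 1 H each → 5
  5 × O: no H
  4 × C: no H
  3 × C: 2 H each → 6
  2 × C: 1 H each → 2
  1 × C: 3 H
  1 × C (aromatic): no H
  1 × F: no H
  1 × I: no H
  1 × N: 2 H
  1 × S: 1 H
  Total hydrogens = 19.
Molecular formula: C16H19FINO5S

C16H19FINO5S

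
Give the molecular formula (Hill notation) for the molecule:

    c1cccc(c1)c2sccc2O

Heavy atoms from the SMILES: 10 C, 1 O, 1 S.
Implicit hydrogens by atom environment:
  7 × C (aromatic): 1 H each → 7
  3 × C (aromatic): no H
  1 × O: 1 H
  1 × S (aromatic): no H
  Total hydrogens = 8.
Molecular formula: C10H8OS

C10H8OS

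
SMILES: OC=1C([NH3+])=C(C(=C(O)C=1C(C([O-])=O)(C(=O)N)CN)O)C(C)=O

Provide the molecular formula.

C12H15N3O7

Heavy atoms from the SMILES: 12 C, 3 N, 7 O.
Implicit hydrogens by atom environment:
  6 × C (aromatic): no H
  4 × C: no H
  3 × O: 1 H each → 3
  3 × O: no H
  2 × N: 2 H each → 4
  1 × C: 3 H
  1 × C: 2 H
  1 × N (charge +1): 3 H
  1 × O (charge -1): no H
  Total hydrogens = 15.
Molecular formula: C12H15N3O7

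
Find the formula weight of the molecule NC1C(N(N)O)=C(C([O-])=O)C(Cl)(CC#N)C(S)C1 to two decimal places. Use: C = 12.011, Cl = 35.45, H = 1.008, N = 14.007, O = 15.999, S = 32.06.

291.73

Molecular formula: C9H12ClN4O3S-.
M = 9×12.011 + 1×35.45 + 12×1.008 + 4×14.007 + 3×15.999 + 1×32.06 = 291.73 g/mol.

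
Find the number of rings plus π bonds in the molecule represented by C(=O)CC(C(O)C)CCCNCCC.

Molecular formula from the SMILES: C11H23NO2.
DoU = (2C + 2 + N − H − X)/2 = (2·11 + 2 + 1 − 23 − 0)/2 = 2/2 = 1.
(Structurally: 0 ring(s) + 1 π bond(s) = 1.)

1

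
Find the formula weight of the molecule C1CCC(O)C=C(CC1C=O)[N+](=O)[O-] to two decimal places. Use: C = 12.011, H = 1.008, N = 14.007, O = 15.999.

Molecular formula: C9H13NO4.
M = 9×12.011 + 13×1.008 + 1×14.007 + 4×15.999 = 199.21 g/mol.

199.21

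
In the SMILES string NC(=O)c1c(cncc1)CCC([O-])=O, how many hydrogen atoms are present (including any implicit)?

Hydrogens are implicit in SMILES; fill each atom to its normal valence:
  3 × C (aromatic): 1 H each → 3
  2 × C: 2 H each → 4
  2 × C (aromatic): no H
  2 × C: no H
  2 × O: no H
  1 × N: 2 H
  1 × N (aromatic): no H
  1 × O (charge -1): no H
  Total hydrogens = 9.

9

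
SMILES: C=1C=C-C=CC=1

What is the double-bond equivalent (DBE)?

4

Molecular formula from the SMILES: C6H6.
DoU = (2C + 2 + N − H − X)/2 = (2·6 + 2 + 0 − 6 − 0)/2 = 8/2 = 4.
(Structurally: 1 ring(s) + 3 π bond(s) = 4.)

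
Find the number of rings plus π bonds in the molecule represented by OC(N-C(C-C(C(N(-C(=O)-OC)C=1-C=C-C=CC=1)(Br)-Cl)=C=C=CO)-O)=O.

Molecular formula from the SMILES: C16H16BrClN2O6.
DoU = (2C + 2 + N − H − X)/2 = (2·16 + 2 + 2 − 16 − 2)/2 = 18/2 = 9.
(Structurally: 1 ring(s) + 8 π bond(s) = 9.)

9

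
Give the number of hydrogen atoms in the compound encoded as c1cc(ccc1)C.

Hydrogens are implicit in SMILES; fill each atom to its normal valence:
  5 × C (aromatic): 1 H each → 5
  1 × C: 3 H
  1 × C (aromatic): no H
  Total hydrogens = 8.

8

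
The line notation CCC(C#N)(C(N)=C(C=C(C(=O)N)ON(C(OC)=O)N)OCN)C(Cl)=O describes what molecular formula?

C13H19ClN6O6

Heavy atoms from the SMILES: 13 C, 1 Cl, 6 N, 6 O.
Implicit hydrogens by atom environment:
  8 × C: no H
  6 × O: no H
  4 × N: 2 H each → 8
  2 × C: 3 H each → 6
  2 × C: 2 H each → 4
  2 × N: no H
  1 × C: 1 H
  1 × Cl: no H
  Total hydrogens = 19.
Molecular formula: C13H19ClN6O6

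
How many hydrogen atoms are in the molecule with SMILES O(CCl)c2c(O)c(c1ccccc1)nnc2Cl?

8

Hydrogens are implicit in SMILES; fill each atom to its normal valence:
  5 × C (aromatic): 1 H each → 5
  5 × C (aromatic): no H
  2 × Cl: no H
  2 × N (aromatic): no H
  1 × C: 2 H
  1 × O: 1 H
  1 × O: no H
  Total hydrogens = 8.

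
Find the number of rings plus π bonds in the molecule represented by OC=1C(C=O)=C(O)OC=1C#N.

6

Molecular formula from the SMILES: C6H3NO4.
DoU = (2C + 2 + N − H − X)/2 = (2·6 + 2 + 1 − 3 − 0)/2 = 12/2 = 6.
(Structurally: 1 ring(s) + 5 π bond(s) = 6.)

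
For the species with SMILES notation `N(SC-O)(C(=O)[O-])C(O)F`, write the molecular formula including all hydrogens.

C3H5FNO4S-

Heavy atoms from the SMILES: 3 C, 1 F, 1 N, 4 O, 1 S.
Implicit hydrogens by atom environment:
  2 × O: 1 H each → 2
  1 × C: 2 H
  1 × C: 1 H
  1 × C: no H
  1 × F: no H
  1 × N: no H
  1 × O: no H
  1 × O (charge -1): no H
  1 × S: no H
  Total hydrogens = 5.
Net charge -1.
Molecular formula: C3H5FNO4S-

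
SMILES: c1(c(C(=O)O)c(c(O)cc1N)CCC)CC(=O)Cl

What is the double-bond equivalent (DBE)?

Molecular formula from the SMILES: C12H14ClNO4.
DoU = (2C + 2 + N − H − X)/2 = (2·12 + 2 + 1 − 14 − 1)/2 = 12/2 = 6.
(Structurally: 1 ring(s) + 5 π bond(s) = 6.)

6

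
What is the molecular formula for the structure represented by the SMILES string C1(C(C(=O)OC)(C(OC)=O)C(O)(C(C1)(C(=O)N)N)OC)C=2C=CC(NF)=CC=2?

C17H22FN3O7

Heavy atoms from the SMILES: 17 C, 1 F, 3 N, 7 O.
Implicit hydrogens by atom environment:
  6 × C: no H
  6 × O: no H
  4 × C (aromatic): 1 H each → 4
  3 × C: 3 H each → 9
  2 × C (aromatic): no H
  2 × N: 2 H each → 4
  1 × C: 2 H
  1 × C: 1 H
  1 × F: no H
  1 × N: 1 H
  1 × O: 1 H
  Total hydrogens = 22.
Molecular formula: C17H22FN3O7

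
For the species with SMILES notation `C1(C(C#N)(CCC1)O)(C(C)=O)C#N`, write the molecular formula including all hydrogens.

C9H10N2O2

Heavy atoms from the SMILES: 9 C, 2 N, 2 O.
Implicit hydrogens by atom environment:
  5 × C: no H
  3 × C: 2 H each → 6
  2 × N: no H
  1 × C: 3 H
  1 × O: 1 H
  1 × O: no H
  Total hydrogens = 10.
Molecular formula: C9H10N2O2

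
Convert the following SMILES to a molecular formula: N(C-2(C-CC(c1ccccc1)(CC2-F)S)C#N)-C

C14H17FN2S

Heavy atoms from the SMILES: 14 C, 1 F, 2 N, 1 S.
Implicit hydrogens by atom environment:
  5 × C (aromatic): 1 H each → 5
  3 × C: 2 H each → 6
  3 × C: no H
  1 × C: 3 H
  1 × C: 1 H
  1 × C (aromatic): no H
  1 × F: no H
  1 × N: 1 H
  1 × N: no H
  1 × S: 1 H
  Total hydrogens = 17.
Molecular formula: C14H17FN2S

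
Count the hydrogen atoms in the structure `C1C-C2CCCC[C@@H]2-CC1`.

Hydrogens are implicit in SMILES; fill each atom to its normal valence:
  8 × C: 2 H each → 16
  2 × C: 1 H each → 2
  Total hydrogens = 18.

18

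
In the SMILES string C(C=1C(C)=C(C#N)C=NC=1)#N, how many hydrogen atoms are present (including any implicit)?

5

Hydrogens are implicit in SMILES; fill each atom to its normal valence:
  3 × C (aromatic): no H
  2 × C (aromatic): 1 H each → 2
  2 × C: no H
  2 × N: no H
  1 × C: 3 H
  1 × N (aromatic): no H
  Total hydrogens = 5.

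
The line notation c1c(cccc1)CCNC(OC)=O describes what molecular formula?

C10H13NO2

Heavy atoms from the SMILES: 10 C, 1 N, 2 O.
Implicit hydrogens by atom environment:
  5 × C (aromatic): 1 H each → 5
  2 × C: 2 H each → 4
  2 × O: no H
  1 × C: 3 H
  1 × C (aromatic): no H
  1 × C: no H
  1 × N: 1 H
  Total hydrogens = 13.
Molecular formula: C10H13NO2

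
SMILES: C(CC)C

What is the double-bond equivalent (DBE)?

Molecular formula from the SMILES: C4H10.
DoU = (2C + 2 + N − H − X)/2 = (2·4 + 2 + 0 − 10 − 0)/2 = 0/2 = 0.
(Structurally: 0 ring(s) + 0 π bond(s) = 0.)

0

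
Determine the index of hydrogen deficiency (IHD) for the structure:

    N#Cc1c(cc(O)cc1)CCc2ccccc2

10

Molecular formula from the SMILES: C15H13NO.
DoU = (2C + 2 + N − H − X)/2 = (2·15 + 2 + 1 − 13 − 0)/2 = 20/2 = 10.
(Structurally: 2 ring(s) + 8 π bond(s) = 10.)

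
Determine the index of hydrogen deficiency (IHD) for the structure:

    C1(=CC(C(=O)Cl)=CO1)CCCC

Molecular formula from the SMILES: C9H11ClO2.
DoU = (2C + 2 + N − H − X)/2 = (2·9 + 2 + 0 − 11 − 1)/2 = 8/2 = 4.
(Structurally: 1 ring(s) + 3 π bond(s) = 4.)

4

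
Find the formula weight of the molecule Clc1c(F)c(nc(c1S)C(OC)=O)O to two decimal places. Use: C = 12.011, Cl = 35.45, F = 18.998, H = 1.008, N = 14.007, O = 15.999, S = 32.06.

237.63

Molecular formula: C7H5ClFNO3S.
M = 7×12.011 + 1×35.45 + 1×18.998 + 5×1.008 + 1×14.007 + 3×15.999 + 1×32.06 = 237.63 g/mol.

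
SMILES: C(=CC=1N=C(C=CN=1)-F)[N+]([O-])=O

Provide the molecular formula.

C6H4FN3O2

Heavy atoms from the SMILES: 6 C, 1 F, 3 N, 2 O.
Implicit hydrogens by atom environment:
  2 × C (aromatic): 1 H each → 2
  2 × C: 1 H each → 2
  2 × C (aromatic): no H
  2 × N (aromatic): no H
  1 × F: no H
  1 × N (charge +1): no H
  1 × O: no H
  1 × O (charge -1): no H
  Total hydrogens = 4.
Molecular formula: C6H4FN3O2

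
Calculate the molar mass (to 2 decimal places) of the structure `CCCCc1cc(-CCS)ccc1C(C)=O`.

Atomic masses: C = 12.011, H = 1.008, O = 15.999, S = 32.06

236.37

Molecular formula: C14H20OS.
M = 14×12.011 + 20×1.008 + 1×15.999 + 1×32.06 = 236.37 g/mol.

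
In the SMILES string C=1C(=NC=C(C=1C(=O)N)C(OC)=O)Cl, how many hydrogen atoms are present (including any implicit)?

7

Hydrogens are implicit in SMILES; fill each atom to its normal valence:
  3 × C (aromatic): no H
  3 × O: no H
  2 × C (aromatic): 1 H each → 2
  2 × C: no H
  1 × C: 3 H
  1 × Cl: no H
  1 × N: 2 H
  1 × N (aromatic): no H
  Total hydrogens = 7.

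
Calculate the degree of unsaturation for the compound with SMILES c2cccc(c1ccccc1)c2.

8

Molecular formula from the SMILES: C12H10.
DoU = (2C + 2 + N − H − X)/2 = (2·12 + 2 + 0 − 10 − 0)/2 = 16/2 = 8.
(Structurally: 2 ring(s) + 6 π bond(s) = 8.)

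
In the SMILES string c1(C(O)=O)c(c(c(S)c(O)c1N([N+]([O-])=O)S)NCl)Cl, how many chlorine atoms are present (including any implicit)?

The symbol for chlorine appears 2 times in the SMILES.

2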